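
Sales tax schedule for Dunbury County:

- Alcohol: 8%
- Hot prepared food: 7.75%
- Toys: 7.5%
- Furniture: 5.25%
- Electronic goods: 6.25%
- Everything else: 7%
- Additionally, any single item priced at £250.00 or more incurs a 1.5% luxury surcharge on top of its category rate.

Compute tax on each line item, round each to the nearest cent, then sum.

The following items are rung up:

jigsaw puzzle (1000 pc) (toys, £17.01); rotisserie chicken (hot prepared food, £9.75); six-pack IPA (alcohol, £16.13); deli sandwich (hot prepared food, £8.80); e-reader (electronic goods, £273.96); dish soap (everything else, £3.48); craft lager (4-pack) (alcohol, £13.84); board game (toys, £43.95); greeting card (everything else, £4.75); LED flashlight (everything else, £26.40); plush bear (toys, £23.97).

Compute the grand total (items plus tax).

£475.91

Jigsaw puzzle (1000 pc) £17.01: toys → 7.5% → £1.28
Rotisserie chicken £9.75: hot prepared food → 7.75% → £0.76
Six-pack IPA £16.13: alcohol → 8% → £1.29
Deli sandwich £8.80: hot prepared food → 7.75% → £0.68
E-reader £273.96: electronic goods → 6.25% + 1.5% surcharge = 7.75% → £21.23
Dish soap £3.48: everything else → 7% → £0.24
Craft lager (4-pack) £13.84: alcohol → 8% → £1.11
Board game £43.95: toys → 7.5% → £3.30
Greeting card £4.75: everything else → 7% → £0.33
LED flashlight £26.40: everything else → 7% → £1.85
Plush bear £23.97: toys → 7.5% → £1.80
Subtotal = £442.04; tax = £33.87; total due = £475.91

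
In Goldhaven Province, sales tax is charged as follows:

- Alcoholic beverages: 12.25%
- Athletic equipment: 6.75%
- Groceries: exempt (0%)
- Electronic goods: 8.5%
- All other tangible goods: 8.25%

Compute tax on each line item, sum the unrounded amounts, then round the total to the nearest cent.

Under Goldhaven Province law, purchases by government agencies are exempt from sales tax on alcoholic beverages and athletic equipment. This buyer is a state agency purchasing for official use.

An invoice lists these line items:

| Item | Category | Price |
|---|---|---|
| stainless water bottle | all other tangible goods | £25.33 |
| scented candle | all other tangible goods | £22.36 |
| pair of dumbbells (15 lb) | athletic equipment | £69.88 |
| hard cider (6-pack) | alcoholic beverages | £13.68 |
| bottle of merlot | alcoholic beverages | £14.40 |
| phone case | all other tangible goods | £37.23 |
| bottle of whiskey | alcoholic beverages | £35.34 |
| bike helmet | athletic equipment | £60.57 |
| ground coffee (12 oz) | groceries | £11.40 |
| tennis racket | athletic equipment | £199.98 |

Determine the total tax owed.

£7.01

Stainless water bottle £25.33: all other tangible goods → 8.25% → £2.089725
Scented candle £22.36: all other tangible goods → 8.25% → £1.8447
Pair of dumbbells (15 lb) £69.88: athletic equipment, buyer-exempt → 0% → £0.00
Hard cider (6-pack) £13.68: alcoholic beverages, buyer-exempt → 0% → £0.00
Bottle of merlot £14.40: alcoholic beverages, buyer-exempt → 0% → £0.00
Phone case £37.23: all other tangible goods → 8.25% → £3.071475
Bottle of whiskey £35.34: alcoholic beverages, buyer-exempt → 0% → £0.00
Bike helmet £60.57: athletic equipment, buyer-exempt → 0% → £0.00
Ground coffee (12 oz) £11.40: groceries → 0% → £0.00
Tennis racket £199.98: athletic equipment, buyer-exempt → 0% → £0.00
Unrounded tax sum = £7.0059 → £7.01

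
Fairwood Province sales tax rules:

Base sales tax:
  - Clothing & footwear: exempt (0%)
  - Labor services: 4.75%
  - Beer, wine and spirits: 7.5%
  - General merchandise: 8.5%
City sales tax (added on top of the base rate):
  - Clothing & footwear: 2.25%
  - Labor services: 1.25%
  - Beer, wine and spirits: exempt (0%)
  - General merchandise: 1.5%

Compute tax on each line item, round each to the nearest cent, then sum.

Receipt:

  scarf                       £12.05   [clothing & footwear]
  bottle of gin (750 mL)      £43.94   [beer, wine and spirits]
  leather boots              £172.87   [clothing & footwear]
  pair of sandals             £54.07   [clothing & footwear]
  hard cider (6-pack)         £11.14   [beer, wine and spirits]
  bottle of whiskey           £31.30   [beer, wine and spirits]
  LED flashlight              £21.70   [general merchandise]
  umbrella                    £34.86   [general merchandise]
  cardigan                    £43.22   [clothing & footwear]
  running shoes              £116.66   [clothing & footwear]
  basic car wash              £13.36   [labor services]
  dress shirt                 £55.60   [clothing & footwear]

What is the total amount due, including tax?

£633.94

Scarf £12.05: clothing & footwear → 0% + 2.25% city = 2.25% → £0.27
Bottle of gin (750 mL) £43.94: beer, wine and spirits → 7.5% + 0% city = 7.5% → £3.30
Leather boots £172.87: clothing & footwear → 0% + 2.25% city = 2.25% → £3.89
Pair of sandals £54.07: clothing & footwear → 0% + 2.25% city = 2.25% → £1.22
Hard cider (6-pack) £11.14: beer, wine and spirits → 7.5% + 0% city = 7.5% → £0.84
Bottle of whiskey £31.30: beer, wine and spirits → 7.5% + 0% city = 7.5% → £2.35
LED flashlight £21.70: general merchandise → 8.5% + 1.5% city = 10% → £2.17
Umbrella £34.86: general merchandise → 8.5% + 1.5% city = 10% → £3.49
Cardigan £43.22: clothing & footwear → 0% + 2.25% city = 2.25% → £0.97
Running shoes £116.66: clothing & footwear → 0% + 2.25% city = 2.25% → £2.62
Basic car wash £13.36: labor services → 4.75% + 1.25% city = 6% → £0.80
Dress shirt £55.60: clothing & footwear → 0% + 2.25% city = 2.25% → £1.25
Subtotal = £610.77; tax = £23.17; total due = £633.94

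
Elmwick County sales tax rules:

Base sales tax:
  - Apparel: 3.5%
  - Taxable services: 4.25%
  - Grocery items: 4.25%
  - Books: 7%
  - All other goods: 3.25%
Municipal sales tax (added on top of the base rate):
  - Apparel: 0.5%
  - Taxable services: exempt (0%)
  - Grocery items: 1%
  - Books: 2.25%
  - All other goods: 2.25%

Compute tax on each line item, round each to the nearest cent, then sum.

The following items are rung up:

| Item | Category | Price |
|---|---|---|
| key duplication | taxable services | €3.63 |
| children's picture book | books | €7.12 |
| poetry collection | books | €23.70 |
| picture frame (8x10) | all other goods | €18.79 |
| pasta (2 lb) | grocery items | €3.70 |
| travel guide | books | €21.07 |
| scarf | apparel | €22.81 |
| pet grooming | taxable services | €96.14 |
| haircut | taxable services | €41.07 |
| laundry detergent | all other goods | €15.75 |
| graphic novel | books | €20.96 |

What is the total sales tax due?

Key duplication €3.63: taxable services → 4.25% + 0% municipal = 4.25% → €0.15
Children's picture book €7.12: books → 7% + 2.25% municipal = 9.25% → €0.66
Poetry collection €23.70: books → 7% + 2.25% municipal = 9.25% → €2.19
Picture frame (8x10) €18.79: all other goods → 3.25% + 2.25% municipal = 5.5% → €1.03
Pasta (2 lb) €3.70: grocery items → 4.25% + 1% municipal = 5.25% → €0.19
Travel guide €21.07: books → 7% + 2.25% municipal = 9.25% → €1.95
Scarf €22.81: apparel → 3.5% + 0.5% municipal = 4% → €0.91
Pet grooming €96.14: taxable services → 4.25% + 0% municipal = 4.25% → €4.09
Haircut €41.07: taxable services → 4.25% + 0% municipal = 4.25% → €1.75
Laundry detergent €15.75: all other goods → 3.25% + 2.25% municipal = 5.5% → €0.87
Graphic novel €20.96: books → 7% + 2.25% municipal = 9.25% → €1.94
Total tax = €0.15 + €0.66 + €2.19 + €1.03 + €0.19 + €1.95 + €0.91 + €4.09 + €1.75 + €0.87 + €1.94 = €15.73

€15.73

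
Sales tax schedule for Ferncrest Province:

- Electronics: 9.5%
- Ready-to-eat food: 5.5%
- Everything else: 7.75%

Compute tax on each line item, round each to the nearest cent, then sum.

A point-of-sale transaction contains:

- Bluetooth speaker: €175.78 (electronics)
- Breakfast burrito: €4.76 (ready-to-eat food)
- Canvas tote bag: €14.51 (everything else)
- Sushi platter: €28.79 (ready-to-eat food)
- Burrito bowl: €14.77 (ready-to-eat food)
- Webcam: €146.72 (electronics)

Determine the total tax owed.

Bluetooth speaker €175.78: electronics → 9.5% → €16.70
Breakfast burrito €4.76: ready-to-eat food → 5.5% → €0.26
Canvas tote bag €14.51: everything else → 7.75% → €1.12
Sushi platter €28.79: ready-to-eat food → 5.5% → €1.58
Burrito bowl €14.77: ready-to-eat food → 5.5% → €0.81
Webcam €146.72: electronics → 9.5% → €13.94
Total tax = €16.70 + €0.26 + €1.12 + €1.58 + €0.81 + €13.94 = €34.41

€34.41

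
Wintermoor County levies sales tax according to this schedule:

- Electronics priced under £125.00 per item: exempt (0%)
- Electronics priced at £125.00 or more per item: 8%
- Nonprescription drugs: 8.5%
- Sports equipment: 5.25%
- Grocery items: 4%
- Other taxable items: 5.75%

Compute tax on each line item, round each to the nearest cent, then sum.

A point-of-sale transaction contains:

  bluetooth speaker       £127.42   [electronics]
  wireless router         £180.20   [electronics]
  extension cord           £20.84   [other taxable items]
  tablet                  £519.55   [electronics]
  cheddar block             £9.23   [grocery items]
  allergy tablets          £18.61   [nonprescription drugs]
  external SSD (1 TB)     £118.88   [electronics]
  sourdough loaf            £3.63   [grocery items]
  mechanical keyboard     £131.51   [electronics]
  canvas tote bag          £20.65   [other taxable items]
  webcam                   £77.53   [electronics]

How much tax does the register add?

Bluetooth speaker £127.42: electronics, £125.00 or more → 8% → £10.19
Wireless router £180.20: electronics, £125.00 or more → 8% → £14.42
Extension cord £20.84: other taxable items → 5.75% → £1.20
Tablet £519.55: electronics, £125.00 or more → 8% → £41.56
Cheddar block £9.23: grocery items → 4% → £0.37
Allergy tablets £18.61: nonprescription drugs → 8.5% → £1.58
External SSD (1 TB) £118.88: electronics, under £125.00 → 0% → £0.00
Sourdough loaf £3.63: grocery items → 4% → £0.15
Mechanical keyboard £131.51: electronics, £125.00 or more → 8% → £10.52
Canvas tote bag £20.65: other taxable items → 5.75% → £1.19
Webcam £77.53: electronics, under £125.00 → 0% → £0.00
Total tax = £10.19 + £14.42 + £1.20 + £41.56 + £0.37 + £1.58 + £0.15 + £10.52 + £1.19 = £81.18

£81.18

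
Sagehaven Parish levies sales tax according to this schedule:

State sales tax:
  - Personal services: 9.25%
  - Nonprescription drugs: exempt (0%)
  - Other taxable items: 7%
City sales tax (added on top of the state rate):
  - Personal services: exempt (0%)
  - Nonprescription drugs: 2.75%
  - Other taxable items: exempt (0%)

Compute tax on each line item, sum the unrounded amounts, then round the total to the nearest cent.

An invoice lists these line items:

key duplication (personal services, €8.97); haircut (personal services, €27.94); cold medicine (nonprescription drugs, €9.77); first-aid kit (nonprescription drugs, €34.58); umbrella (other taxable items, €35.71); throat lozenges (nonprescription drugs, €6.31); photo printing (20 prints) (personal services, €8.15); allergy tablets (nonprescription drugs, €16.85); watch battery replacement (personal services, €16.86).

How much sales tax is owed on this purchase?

Key duplication €8.97: personal services → 9.25% + 0% city = 9.25% → €0.829725
Haircut €27.94: personal services → 9.25% + 0% city = 9.25% → €2.58445
Cold medicine €9.77: nonprescription drugs → 0% + 2.75% city = 2.75% → €0.268675
First-aid kit €34.58: nonprescription drugs → 0% + 2.75% city = 2.75% → €0.95095
Umbrella €35.71: other taxable items → 7% + 0% city = 7% → €2.4997
Throat lozenges €6.31: nonprescription drugs → 0% + 2.75% city = 2.75% → €0.173525
Photo printing (20 prints) €8.15: personal services → 9.25% + 0% city = 9.25% → €0.753875
Allergy tablets €16.85: nonprescription drugs → 0% + 2.75% city = 2.75% → €0.463375
Watch battery replacement €16.86: personal services → 9.25% + 0% city = 9.25% → €1.55955
Unrounded tax sum = €10.083825 → €10.08

€10.08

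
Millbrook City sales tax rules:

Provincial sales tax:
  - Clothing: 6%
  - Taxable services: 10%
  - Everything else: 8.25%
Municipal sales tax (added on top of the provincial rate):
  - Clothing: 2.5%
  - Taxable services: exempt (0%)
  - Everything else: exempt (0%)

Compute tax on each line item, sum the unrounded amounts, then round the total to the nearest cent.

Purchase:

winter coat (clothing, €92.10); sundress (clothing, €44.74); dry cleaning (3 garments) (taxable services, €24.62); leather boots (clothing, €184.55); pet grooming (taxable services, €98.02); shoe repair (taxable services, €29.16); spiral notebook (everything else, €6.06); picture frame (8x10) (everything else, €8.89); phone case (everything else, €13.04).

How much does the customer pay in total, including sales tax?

Winter coat €92.10: clothing → 6% + 2.5% municipal = 8.5% → €7.8285
Sundress €44.74: clothing → 6% + 2.5% municipal = 8.5% → €3.8029
Dry cleaning (3 garments) €24.62: taxable services → 10% + 0% municipal = 10% → €2.462
Leather boots €184.55: clothing → 6% + 2.5% municipal = 8.5% → €15.68675
Pet grooming €98.02: taxable services → 10% + 0% municipal = 10% → €9.802
Shoe repair €29.16: taxable services → 10% + 0% municipal = 10% → €2.916
Spiral notebook €6.06: everything else → 8.25% + 0% municipal = 8.25% → €0.49995
Picture frame (8x10) €8.89: everything else → 8.25% + 0% municipal = 8.25% → €0.733425
Phone case €13.04: everything else → 8.25% + 0% municipal = 8.25% → €1.0758
Subtotal = €501.18; unrounded tax = €44.807325 → €44.81; total due = €545.99

€545.99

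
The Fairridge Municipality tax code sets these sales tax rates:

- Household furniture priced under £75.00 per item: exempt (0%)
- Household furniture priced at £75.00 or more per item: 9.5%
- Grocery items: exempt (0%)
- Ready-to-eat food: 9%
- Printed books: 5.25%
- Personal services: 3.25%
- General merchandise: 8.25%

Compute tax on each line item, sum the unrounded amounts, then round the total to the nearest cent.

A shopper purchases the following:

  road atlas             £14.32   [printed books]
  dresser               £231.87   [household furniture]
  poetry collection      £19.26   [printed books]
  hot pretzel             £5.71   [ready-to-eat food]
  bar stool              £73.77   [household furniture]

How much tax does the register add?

£24.30

Road atlas £14.32: printed books → 5.25% → £0.7518
Dresser £231.87: household furniture, £75.00 or more → 9.5% → £22.02765
Poetry collection £19.26: printed books → 5.25% → £1.01115
Hot pretzel £5.71: ready-to-eat food → 9% → £0.5139
Bar stool £73.77: household furniture, under £75.00 → 0% → £0.00
Unrounded tax sum = £24.3045 → £24.30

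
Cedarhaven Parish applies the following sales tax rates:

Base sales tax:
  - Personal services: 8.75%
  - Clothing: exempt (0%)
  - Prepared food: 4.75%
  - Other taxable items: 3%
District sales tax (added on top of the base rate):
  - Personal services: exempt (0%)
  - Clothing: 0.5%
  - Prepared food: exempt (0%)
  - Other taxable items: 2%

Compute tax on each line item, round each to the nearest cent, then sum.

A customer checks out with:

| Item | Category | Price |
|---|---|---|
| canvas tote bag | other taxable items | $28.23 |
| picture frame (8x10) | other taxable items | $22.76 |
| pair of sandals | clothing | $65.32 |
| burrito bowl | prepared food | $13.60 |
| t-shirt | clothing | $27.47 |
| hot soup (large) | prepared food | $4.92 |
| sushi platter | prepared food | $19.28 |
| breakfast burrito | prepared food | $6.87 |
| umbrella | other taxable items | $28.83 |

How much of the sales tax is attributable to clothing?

$0.47

Pair of sandals $65.32: clothing → 0% + 0.5% district = 0.5% → $0.33
T-shirt $27.47: clothing → 0% + 0.5% district = 0.5% → $0.14
Tax on clothing = $0.33 + $0.14 = $0.47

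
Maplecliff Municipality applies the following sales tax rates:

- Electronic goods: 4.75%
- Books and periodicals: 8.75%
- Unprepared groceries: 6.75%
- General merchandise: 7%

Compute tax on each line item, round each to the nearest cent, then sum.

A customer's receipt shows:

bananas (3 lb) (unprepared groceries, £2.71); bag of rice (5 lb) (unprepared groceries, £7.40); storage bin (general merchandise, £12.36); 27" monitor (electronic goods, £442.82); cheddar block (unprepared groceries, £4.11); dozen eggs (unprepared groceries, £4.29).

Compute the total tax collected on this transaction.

£23.15

Bananas (3 lb) £2.71: unprepared groceries → 6.75% → £0.18
Bag of rice (5 lb) £7.40: unprepared groceries → 6.75% → £0.50
Storage bin £12.36: general merchandise → 7% → £0.87
27" monitor £442.82: electronic goods → 4.75% → £21.03
Cheddar block £4.11: unprepared groceries → 6.75% → £0.28
Dozen eggs £4.29: unprepared groceries → 6.75% → £0.29
Total tax = £0.18 + £0.50 + £0.87 + £21.03 + £0.28 + £0.29 = £23.15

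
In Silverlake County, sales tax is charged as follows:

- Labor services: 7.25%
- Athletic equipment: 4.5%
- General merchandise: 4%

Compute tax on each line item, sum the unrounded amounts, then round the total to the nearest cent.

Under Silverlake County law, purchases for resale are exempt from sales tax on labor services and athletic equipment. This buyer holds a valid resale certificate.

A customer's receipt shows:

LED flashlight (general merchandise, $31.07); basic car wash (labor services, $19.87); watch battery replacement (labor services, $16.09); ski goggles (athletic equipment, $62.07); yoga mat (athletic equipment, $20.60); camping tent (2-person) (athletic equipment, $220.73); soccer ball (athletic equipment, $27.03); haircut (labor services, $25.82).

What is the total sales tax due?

LED flashlight $31.07: general merchandise → 4% → $1.2428
Basic car wash $19.87: labor services, buyer-exempt → 0% → $0.00
Watch battery replacement $16.09: labor services, buyer-exempt → 0% → $0.00
Ski goggles $62.07: athletic equipment, buyer-exempt → 0% → $0.00
Yoga mat $20.60: athletic equipment, buyer-exempt → 0% → $0.00
Camping tent (2-person) $220.73: athletic equipment, buyer-exempt → 0% → $0.00
Soccer ball $27.03: athletic equipment, buyer-exempt → 0% → $0.00
Haircut $25.82: labor services, buyer-exempt → 0% → $0.00
Unrounded tax sum = $1.2428 → $1.24

$1.24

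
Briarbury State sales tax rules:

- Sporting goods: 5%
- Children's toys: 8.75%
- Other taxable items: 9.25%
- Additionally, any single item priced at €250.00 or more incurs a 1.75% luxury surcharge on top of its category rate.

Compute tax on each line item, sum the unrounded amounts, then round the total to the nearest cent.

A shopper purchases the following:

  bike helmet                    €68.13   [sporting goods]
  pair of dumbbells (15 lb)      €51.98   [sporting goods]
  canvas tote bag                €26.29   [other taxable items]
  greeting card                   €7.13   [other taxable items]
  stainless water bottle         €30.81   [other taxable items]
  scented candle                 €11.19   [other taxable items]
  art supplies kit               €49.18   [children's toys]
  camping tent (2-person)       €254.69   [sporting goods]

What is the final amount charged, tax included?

€533.88

Bike helmet €68.13: sporting goods → 5% → €3.4065
Pair of dumbbells (15 lb) €51.98: sporting goods → 5% → €2.599
Canvas tote bag €26.29: other taxable items → 9.25% → €2.431825
Greeting card €7.13: other taxable items → 9.25% → €0.659525
Stainless water bottle €30.81: other taxable items → 9.25% → €2.849925
Scented candle €11.19: other taxable items → 9.25% → €1.035075
Art supplies kit €49.18: children's toys → 8.75% → €4.30325
Camping tent (2-person) €254.69: sporting goods → 5% + 1.75% surcharge = 6.75% → €17.191575
Subtotal = €499.40; unrounded tax = €34.476675 → €34.48; total due = €533.88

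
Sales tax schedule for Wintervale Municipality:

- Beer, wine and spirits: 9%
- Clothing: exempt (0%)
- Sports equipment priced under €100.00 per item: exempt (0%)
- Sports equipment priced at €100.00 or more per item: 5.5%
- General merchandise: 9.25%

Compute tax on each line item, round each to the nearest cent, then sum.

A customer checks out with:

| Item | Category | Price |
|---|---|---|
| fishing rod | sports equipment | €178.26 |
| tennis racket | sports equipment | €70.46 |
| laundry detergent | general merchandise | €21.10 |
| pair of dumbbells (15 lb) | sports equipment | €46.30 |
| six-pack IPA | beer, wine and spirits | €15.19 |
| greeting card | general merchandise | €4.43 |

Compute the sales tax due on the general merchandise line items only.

Laundry detergent €21.10: general merchandise → 9.25% → €1.95
Greeting card €4.43: general merchandise → 9.25% → €0.41
Tax on general merchandise = €1.95 + €0.41 = €2.36

€2.36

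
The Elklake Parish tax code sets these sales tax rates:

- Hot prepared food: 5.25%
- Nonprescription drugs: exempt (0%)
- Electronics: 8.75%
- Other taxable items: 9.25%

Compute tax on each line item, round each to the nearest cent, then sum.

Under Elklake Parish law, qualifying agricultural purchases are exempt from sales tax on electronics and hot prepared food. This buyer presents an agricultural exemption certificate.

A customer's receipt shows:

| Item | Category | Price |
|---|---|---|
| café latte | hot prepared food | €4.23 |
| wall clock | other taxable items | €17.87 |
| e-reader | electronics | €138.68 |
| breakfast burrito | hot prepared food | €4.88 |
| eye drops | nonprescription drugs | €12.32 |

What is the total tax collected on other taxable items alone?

Wall clock €17.87: other taxable items → 9.25% → €1.65
Tax on other taxable items = €1.65

€1.65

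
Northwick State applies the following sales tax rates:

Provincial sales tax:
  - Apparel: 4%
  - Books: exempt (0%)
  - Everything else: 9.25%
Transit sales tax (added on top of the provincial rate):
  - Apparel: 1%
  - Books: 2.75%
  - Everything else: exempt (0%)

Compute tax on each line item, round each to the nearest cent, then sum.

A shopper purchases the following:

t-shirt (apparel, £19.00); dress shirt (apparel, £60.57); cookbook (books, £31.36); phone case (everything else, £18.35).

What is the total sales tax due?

£6.54

T-shirt £19.00: apparel → 4% + 1% transit = 5% → £0.95
Dress shirt £60.57: apparel → 4% + 1% transit = 5% → £3.03
Cookbook £31.36: books → 0% + 2.75% transit = 2.75% → £0.86
Phone case £18.35: everything else → 9.25% + 0% transit = 9.25% → £1.70
Total tax = £0.95 + £3.03 + £0.86 + £1.70 = £6.54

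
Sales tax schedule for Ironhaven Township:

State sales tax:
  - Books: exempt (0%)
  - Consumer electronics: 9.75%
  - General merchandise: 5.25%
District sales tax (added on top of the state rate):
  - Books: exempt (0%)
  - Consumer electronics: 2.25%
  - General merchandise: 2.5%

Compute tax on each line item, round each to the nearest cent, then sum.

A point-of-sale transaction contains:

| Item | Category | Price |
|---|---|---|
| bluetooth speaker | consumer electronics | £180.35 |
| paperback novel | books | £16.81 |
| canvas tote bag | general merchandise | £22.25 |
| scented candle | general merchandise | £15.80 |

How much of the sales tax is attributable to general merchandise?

£2.94

Canvas tote bag £22.25: general merchandise → 5.25% + 2.5% district = 7.75% → £1.72
Scented candle £15.80: general merchandise → 5.25% + 2.5% district = 7.75% → £1.22
Tax on general merchandise = £1.72 + £1.22 = £2.94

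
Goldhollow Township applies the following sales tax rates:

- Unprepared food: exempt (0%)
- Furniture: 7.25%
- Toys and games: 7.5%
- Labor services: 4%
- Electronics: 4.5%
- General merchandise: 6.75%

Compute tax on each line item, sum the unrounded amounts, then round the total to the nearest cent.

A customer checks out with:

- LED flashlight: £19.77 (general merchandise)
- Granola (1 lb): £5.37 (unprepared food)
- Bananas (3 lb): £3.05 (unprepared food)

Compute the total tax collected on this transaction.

LED flashlight £19.77: general merchandise → 6.75% → £1.334475
Granola (1 lb) £5.37: unprepared food → 0% → £0.00
Bananas (3 lb) £3.05: unprepared food → 0% → £0.00
Unrounded tax sum = £1.334475 → £1.33

£1.33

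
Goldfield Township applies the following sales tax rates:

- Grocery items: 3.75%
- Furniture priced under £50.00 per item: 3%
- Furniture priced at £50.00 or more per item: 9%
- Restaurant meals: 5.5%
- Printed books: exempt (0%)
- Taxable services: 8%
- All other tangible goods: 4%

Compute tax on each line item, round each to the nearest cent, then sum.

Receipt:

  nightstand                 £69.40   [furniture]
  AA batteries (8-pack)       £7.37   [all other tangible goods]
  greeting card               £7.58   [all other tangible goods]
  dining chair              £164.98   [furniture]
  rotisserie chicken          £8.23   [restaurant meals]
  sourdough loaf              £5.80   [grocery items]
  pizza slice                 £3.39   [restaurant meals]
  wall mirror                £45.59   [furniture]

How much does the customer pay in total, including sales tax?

£336.26

Nightstand £69.40: furniture, £50.00 or more → 9% → £6.25
AA batteries (8-pack) £7.37: all other tangible goods → 4% → £0.29
Greeting card £7.58: all other tangible goods → 4% → £0.30
Dining chair £164.98: furniture, £50.00 or more → 9% → £14.85
Rotisserie chicken £8.23: restaurant meals → 5.5% → £0.45
Sourdough loaf £5.80: grocery items → 3.75% → £0.22
Pizza slice £3.39: restaurant meals → 5.5% → £0.19
Wall mirror £45.59: furniture, under £50.00 → 3% → £1.37
Subtotal = £312.34; tax = £23.92; total due = £336.26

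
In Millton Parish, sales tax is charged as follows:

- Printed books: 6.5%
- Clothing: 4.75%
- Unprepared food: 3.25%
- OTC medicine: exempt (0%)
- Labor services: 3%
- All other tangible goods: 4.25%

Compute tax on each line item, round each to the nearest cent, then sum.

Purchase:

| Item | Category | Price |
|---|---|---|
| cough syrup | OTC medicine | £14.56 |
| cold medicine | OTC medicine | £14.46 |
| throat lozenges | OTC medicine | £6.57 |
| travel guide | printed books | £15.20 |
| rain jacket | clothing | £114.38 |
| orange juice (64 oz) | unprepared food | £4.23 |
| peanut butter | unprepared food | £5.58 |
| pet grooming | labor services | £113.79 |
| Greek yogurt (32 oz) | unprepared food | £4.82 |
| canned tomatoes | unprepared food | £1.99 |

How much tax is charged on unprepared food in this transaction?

Orange juice (64 oz) £4.23: unprepared food → 3.25% → £0.14
Peanut butter £5.58: unprepared food → 3.25% → £0.18
Greek yogurt (32 oz) £4.82: unprepared food → 3.25% → £0.16
Canned tomatoes £1.99: unprepared food → 3.25% → £0.06
Tax on unprepared food = £0.14 + £0.18 + £0.16 + £0.06 = £0.54

£0.54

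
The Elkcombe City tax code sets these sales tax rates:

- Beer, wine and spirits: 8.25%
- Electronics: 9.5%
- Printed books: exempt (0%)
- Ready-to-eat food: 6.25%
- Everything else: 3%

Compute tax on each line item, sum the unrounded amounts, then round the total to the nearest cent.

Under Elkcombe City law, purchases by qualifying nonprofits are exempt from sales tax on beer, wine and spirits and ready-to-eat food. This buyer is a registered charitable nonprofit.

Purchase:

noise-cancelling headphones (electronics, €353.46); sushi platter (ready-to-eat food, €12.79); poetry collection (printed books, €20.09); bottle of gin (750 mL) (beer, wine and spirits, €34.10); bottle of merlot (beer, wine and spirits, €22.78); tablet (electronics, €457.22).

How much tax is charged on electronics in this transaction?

Noise-cancelling headphones €353.46: electronics → 9.5% → €33.5787
Tablet €457.22: electronics → 9.5% → €43.4359
Tax on electronics: unrounded sum = €77.0146 → €77.01

€77.01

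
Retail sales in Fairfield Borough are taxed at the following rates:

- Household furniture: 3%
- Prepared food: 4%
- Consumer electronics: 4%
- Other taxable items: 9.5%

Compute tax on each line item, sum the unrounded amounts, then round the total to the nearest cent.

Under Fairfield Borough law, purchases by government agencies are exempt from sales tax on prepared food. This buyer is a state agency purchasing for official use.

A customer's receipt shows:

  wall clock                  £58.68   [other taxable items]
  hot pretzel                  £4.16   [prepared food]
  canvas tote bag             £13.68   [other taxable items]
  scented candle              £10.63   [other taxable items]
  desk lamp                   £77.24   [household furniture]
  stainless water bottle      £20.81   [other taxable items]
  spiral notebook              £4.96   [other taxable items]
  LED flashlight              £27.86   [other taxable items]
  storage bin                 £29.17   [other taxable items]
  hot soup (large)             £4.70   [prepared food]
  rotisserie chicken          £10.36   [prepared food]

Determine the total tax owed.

£18.07

Wall clock £58.68: other taxable items → 9.5% → £5.5746
Hot pretzel £4.16: prepared food, buyer-exempt → 0% → £0.00
Canvas tote bag £13.68: other taxable items → 9.5% → £1.2996
Scented candle £10.63: other taxable items → 9.5% → £1.00985
Desk lamp £77.24: household furniture → 3% → £2.3172
Stainless water bottle £20.81: other taxable items → 9.5% → £1.97695
Spiral notebook £4.96: other taxable items → 9.5% → £0.4712
LED flashlight £27.86: other taxable items → 9.5% → £2.6467
Storage bin £29.17: other taxable items → 9.5% → £2.77115
Hot soup (large) £4.70: prepared food, buyer-exempt → 0% → £0.00
Rotisserie chicken £10.36: prepared food, buyer-exempt → 0% → £0.00
Unrounded tax sum = £18.06725 → £18.07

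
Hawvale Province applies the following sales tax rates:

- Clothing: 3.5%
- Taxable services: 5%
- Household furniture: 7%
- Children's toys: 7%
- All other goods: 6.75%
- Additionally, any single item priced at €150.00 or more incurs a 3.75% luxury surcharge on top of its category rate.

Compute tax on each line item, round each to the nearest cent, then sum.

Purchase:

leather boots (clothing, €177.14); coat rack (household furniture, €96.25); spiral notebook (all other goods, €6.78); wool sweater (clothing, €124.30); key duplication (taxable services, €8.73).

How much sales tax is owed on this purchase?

€24.83

Leather boots €177.14: clothing → 3.5% + 3.75% surcharge = 7.25% → €12.84
Coat rack €96.25: household furniture → 7% → €6.74
Spiral notebook €6.78: all other goods → 6.75% → €0.46
Wool sweater €124.30: clothing → 3.5% → €4.35
Key duplication €8.73: taxable services → 5% → €0.44
Total tax = €12.84 + €6.74 + €0.46 + €4.35 + €0.44 = €24.83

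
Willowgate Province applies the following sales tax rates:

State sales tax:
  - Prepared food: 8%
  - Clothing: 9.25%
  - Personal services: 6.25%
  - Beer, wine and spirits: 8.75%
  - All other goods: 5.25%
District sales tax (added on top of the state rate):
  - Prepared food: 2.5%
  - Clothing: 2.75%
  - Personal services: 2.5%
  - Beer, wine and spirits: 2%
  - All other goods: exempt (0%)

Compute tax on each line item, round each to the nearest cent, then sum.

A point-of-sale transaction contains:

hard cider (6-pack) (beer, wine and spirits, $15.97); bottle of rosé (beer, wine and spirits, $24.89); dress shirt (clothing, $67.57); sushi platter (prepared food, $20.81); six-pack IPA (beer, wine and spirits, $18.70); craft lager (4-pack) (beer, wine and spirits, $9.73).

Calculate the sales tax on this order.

Hard cider (6-pack) $15.97: beer, wine and spirits → 8.75% + 2% district = 10.75% → $1.72
Bottle of rosé $24.89: beer, wine and spirits → 8.75% + 2% district = 10.75% → $2.68
Dress shirt $67.57: clothing → 9.25% + 2.75% district = 12% → $8.11
Sushi platter $20.81: prepared food → 8% + 2.5% district = 10.5% → $2.19
Six-pack IPA $18.70: beer, wine and spirits → 8.75% + 2% district = 10.75% → $2.01
Craft lager (4-pack) $9.73: beer, wine and spirits → 8.75% + 2% district = 10.75% → $1.05
Total tax = $1.72 + $2.68 + $8.11 + $2.19 + $2.01 + $1.05 = $17.76

$17.76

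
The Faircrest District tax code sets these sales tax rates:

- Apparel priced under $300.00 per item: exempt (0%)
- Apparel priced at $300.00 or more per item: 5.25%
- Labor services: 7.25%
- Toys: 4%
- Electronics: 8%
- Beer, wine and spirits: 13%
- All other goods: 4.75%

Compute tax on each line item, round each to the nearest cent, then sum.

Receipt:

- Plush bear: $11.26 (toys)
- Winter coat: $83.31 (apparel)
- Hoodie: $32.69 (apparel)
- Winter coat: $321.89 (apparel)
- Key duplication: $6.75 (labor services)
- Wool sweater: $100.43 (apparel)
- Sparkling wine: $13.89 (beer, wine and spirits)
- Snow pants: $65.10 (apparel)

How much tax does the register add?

$19.65

Plush bear $11.26: toys → 4% → $0.45
Winter coat $83.31: apparel, under $300.00 → 0% → $0.00
Hoodie $32.69: apparel, under $300.00 → 0% → $0.00
Winter coat $321.89: apparel, $300.00 or more → 5.25% → $16.90
Key duplication $6.75: labor services → 7.25% → $0.49
Wool sweater $100.43: apparel, under $300.00 → 0% → $0.00
Sparkling wine $13.89: beer, wine and spirits → 13% → $1.81
Snow pants $65.10: apparel, under $300.00 → 0% → $0.00
Total tax = $0.45 + $16.90 + $0.49 + $1.81 = $19.65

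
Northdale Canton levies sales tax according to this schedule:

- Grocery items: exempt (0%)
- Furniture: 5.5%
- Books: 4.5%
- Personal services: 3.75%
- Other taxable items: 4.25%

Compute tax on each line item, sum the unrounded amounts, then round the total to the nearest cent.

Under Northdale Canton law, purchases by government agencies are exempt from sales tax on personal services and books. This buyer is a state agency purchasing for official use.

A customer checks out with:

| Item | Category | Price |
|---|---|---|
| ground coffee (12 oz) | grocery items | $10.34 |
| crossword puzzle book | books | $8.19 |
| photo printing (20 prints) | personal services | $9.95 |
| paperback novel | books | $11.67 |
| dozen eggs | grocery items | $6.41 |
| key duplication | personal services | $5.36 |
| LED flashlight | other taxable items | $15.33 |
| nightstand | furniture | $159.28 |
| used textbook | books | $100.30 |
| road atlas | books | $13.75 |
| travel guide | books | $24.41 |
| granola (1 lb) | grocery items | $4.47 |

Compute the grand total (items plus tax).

$378.87

Ground coffee (12 oz) $10.34: grocery items → 0% → $0.00
Crossword puzzle book $8.19: books, buyer-exempt → 0% → $0.00
Photo printing (20 prints) $9.95: personal services, buyer-exempt → 0% → $0.00
Paperback novel $11.67: books, buyer-exempt → 0% → $0.00
Dozen eggs $6.41: grocery items → 0% → $0.00
Key duplication $5.36: personal services, buyer-exempt → 0% → $0.00
LED flashlight $15.33: other taxable items → 4.25% → $0.651525
Nightstand $159.28: furniture → 5.5% → $8.7604
Used textbook $100.30: books, buyer-exempt → 0% → $0.00
Road atlas $13.75: books, buyer-exempt → 0% → $0.00
Travel guide $24.41: books, buyer-exempt → 0% → $0.00
Granola (1 lb) $4.47: grocery items → 0% → $0.00
Subtotal = $369.46; unrounded tax = $9.411925 → $9.41; total due = $378.87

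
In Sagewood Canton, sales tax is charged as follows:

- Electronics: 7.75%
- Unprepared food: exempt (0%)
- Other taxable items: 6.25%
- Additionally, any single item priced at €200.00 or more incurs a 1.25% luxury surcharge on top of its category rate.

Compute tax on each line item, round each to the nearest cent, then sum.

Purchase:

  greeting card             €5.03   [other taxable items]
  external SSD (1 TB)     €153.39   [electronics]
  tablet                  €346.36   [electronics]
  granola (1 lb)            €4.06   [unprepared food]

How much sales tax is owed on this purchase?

Greeting card €5.03: other taxable items → 6.25% → €0.31
External SSD (1 TB) €153.39: electronics → 7.75% → €11.89
Tablet €346.36: electronics → 7.75% + 1.25% surcharge = 9% → €31.17
Granola (1 lb) €4.06: unprepared food → 0% → €0.00
Total tax = €0.31 + €11.89 + €31.17 = €43.37

€43.37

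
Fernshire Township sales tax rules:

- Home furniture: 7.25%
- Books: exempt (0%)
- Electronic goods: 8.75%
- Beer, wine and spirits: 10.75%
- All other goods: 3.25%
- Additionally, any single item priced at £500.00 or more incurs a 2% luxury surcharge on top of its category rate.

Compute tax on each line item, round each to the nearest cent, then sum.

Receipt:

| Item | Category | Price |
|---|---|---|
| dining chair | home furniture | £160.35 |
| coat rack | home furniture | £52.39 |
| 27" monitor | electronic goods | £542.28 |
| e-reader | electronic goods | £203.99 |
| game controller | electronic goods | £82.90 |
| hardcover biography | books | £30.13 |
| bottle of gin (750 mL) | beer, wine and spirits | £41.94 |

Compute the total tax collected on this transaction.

Dining chair £160.35: home furniture → 7.25% → £11.63
Coat rack £52.39: home furniture → 7.25% → £3.80
27" monitor £542.28: electronic goods → 8.75% + 2% surcharge = 10.75% → £58.30
E-reader £203.99: electronic goods → 8.75% → £17.85
Game controller £82.90: electronic goods → 8.75% → £7.25
Hardcover biography £30.13: books → 0% → £0.00
Bottle of gin (750 mL) £41.94: beer, wine and spirits → 10.75% → £4.51
Total tax = £11.63 + £3.80 + £58.30 + £17.85 + £7.25 + £4.51 = £103.34

£103.34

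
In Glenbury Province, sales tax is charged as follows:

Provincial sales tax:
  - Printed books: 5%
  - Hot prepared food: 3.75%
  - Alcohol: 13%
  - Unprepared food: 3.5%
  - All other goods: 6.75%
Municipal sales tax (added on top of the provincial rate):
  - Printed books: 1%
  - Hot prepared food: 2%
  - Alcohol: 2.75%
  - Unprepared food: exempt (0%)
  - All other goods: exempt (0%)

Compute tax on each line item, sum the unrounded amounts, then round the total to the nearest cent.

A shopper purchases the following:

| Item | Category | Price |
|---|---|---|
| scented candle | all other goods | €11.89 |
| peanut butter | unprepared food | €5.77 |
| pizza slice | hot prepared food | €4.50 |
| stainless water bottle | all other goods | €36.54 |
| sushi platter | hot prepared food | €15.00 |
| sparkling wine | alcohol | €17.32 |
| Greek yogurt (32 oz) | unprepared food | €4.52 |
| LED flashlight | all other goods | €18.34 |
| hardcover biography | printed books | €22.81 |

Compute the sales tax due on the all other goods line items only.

Scented candle €11.89: all other goods → 6.75% + 0% municipal = 6.75% → €0.802575
Stainless water bottle €36.54: all other goods → 6.75% + 0% municipal = 6.75% → €2.46645
LED flashlight €18.34: all other goods → 6.75% + 0% municipal = 6.75% → €1.23795
Tax on all other goods: unrounded sum = €4.506975 → €4.51

€4.51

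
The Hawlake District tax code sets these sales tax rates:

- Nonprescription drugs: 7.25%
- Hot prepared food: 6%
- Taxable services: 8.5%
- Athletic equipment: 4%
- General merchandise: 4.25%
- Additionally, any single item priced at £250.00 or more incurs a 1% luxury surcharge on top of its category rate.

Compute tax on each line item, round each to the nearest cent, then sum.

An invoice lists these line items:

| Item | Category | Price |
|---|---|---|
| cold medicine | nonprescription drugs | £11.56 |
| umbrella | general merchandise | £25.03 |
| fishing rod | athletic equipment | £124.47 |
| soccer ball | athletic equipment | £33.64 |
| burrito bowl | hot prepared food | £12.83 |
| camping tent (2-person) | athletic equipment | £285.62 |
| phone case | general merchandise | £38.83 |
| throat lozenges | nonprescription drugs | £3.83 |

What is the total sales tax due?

£25.21

Cold medicine £11.56: nonprescription drugs → 7.25% → £0.84
Umbrella £25.03: general merchandise → 4.25% → £1.06
Fishing rod £124.47: athletic equipment → 4% → £4.98
Soccer ball £33.64: athletic equipment → 4% → £1.35
Burrito bowl £12.83: hot prepared food → 6% → £0.77
Camping tent (2-person) £285.62: athletic equipment → 4% + 1% surcharge = 5% → £14.28
Phone case £38.83: general merchandise → 4.25% → £1.65
Throat lozenges £3.83: nonprescription drugs → 7.25% → £0.28
Total tax = £0.84 + £1.06 + £4.98 + £1.35 + £0.77 + £14.28 + £1.65 + £0.28 = £25.21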